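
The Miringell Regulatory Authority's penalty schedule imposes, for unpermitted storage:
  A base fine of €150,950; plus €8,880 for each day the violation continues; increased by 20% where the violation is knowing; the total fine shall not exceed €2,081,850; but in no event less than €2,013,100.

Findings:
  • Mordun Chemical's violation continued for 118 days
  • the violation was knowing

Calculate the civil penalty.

Per-day component: 118 × €8,880 = €1,047,840
Base plus per-day: €150,950 + €1,047,840 = €1,198,790
Enhancement: 20% of €1,198,790 = €239,758
Enhanced fine: €1,198,790 + €239,758 = €1,438,548
Cap at €2,081,850: €1,438,548 is within the cap, no reduction.
Minimum €2,013,100: €1,438,548 is below the minimum → €2,013,100

€2,013,100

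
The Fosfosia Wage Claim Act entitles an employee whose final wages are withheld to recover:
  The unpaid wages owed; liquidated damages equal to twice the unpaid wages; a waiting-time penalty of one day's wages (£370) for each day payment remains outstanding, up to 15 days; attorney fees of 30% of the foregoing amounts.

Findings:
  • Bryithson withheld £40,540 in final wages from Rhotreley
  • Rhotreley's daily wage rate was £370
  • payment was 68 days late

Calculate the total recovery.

£165,321

Doubled: 2 × £40,540 = £81,080
Penalty days: min(68, 15) = 15
Waiting-time penalty: 15 × £370 = £5,550
Subtotal: £40,540 + £81,080 + £5,550 = £127,170
Attorney fees: 30% of £127,170 = £38,151
Total award: £127,170 + £38,151 = £165,321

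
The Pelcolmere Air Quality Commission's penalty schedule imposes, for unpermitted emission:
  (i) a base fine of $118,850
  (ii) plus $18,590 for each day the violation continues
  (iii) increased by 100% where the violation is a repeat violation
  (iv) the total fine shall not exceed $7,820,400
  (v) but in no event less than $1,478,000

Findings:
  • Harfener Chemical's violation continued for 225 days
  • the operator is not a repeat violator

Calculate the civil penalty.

Per-day component: 225 × $18,590 = $4,182,750
Base plus per-day: $118,850 + $4,182,750 = $4,301,600
The operator is not a repeat violator: no 100% increase.
Cap at $7,820,400: $4,301,600 is within the cap, no reduction.
Minimum $1,478,000: $4,301,600 meets the minimum, no increase.

Civil penalty: $4,301,600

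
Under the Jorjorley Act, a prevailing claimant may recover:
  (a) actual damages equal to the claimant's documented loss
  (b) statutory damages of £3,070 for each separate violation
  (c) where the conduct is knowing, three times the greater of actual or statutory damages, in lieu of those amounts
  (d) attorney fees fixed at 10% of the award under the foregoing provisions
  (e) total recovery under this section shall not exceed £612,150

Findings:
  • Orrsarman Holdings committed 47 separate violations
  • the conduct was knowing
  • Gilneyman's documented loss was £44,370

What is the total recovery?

Statutory damages: 47 × £3,070 = £144,290
Greater of actual damages (£44,370) or statutory damages (£144,290): £144,290
Trebled: 3 × £144,290 = £432,870
Attorney fees: 10% of £432,870 = £43,287
Total before cap: £432,870 + £43,287 = £476,157
Cap at £612,150: £476,157 is within the cap, no reduction.

£476,157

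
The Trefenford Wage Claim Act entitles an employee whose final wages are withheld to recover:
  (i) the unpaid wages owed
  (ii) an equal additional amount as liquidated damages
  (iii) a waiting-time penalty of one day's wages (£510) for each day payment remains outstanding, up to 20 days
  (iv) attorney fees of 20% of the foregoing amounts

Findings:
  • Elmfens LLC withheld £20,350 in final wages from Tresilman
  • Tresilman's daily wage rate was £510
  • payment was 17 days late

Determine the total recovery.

£59,244

Liquidated damages (equal amount): £20,350
Penalty days: min(17, 20) = 17
Waiting-time penalty: 17 × £510 = £8,670
Subtotal: £20,350 + £20,350 + £8,670 = £49,370
Attorney fees: 20% of £49,370 = £9,874
Total award: £49,370 + £9,874 = £59,244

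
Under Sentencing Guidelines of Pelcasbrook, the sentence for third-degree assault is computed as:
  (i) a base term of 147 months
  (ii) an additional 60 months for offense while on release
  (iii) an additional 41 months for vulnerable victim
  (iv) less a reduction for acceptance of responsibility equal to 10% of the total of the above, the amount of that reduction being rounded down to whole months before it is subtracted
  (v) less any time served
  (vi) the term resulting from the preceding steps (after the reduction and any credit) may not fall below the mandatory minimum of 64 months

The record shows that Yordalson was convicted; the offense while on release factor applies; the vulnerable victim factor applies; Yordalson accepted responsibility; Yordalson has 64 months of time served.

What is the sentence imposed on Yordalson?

Offense while on release enhancement: +60 months
Vulnerable victim enhancement: +41 months
Adjusted term: 147 months + 60 months + 41 months = 248 months
Acceptance of responsibility reduction: 10% of 248 months = 24 months (rounded down)
After reduction: 248 − 24 = 224 months
Less time served: 224 months − 64 months = 160 months
Minimum 64 months: 160 months meets the minimum, no increase.

160 months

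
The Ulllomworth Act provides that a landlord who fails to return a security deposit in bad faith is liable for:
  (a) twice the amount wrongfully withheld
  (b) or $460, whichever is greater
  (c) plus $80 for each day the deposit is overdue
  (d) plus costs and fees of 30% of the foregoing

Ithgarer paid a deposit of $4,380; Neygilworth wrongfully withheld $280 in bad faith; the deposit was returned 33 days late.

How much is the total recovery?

Doubled: 2 × $280 = $560
Minimum $460: $560 meets the minimum, no increase.
Late-return penalty: 33 × $80 = $2,640
Damages plus late penalty: $560 + $2,640 = $3,200
Costs and fees: 30% of $3,200 = $960
Total recovery: $3,200 + $960 = $4,160

$4,160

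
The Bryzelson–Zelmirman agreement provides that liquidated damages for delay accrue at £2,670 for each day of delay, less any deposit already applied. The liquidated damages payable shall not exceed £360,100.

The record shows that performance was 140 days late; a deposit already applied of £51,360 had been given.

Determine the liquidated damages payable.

£322,440

Per-day damages: 140 × £2,670 = £373,800
Less deposit already applied: £373,800 − £51,360 = £322,440
Cap at £360,100: £322,440 is within the cap, no reduction.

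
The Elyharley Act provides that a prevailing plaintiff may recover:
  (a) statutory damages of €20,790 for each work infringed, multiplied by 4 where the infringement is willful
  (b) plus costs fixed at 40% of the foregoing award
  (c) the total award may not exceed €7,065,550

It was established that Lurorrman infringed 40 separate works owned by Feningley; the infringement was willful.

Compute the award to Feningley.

Statutory damages: 40 × €20,790 = €831,600
Multiplied by 4: 4 × €831,600 = €3,326,400
Costs: 40% of €3,326,400 = €1,330,560
Award plus costs: €3,326,400 + €1,330,560 = €4,656,960
Cap at €7,065,550: €4,656,960 is within the cap, no reduction.

Award: €4,656,960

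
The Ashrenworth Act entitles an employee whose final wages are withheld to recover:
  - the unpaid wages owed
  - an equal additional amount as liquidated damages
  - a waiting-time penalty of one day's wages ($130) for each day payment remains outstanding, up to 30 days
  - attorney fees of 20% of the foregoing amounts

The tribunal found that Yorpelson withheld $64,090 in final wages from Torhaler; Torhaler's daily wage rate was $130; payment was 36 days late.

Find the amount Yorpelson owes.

$158,496

Liquidated damages (equal amount): $64,090
Penalty days: min(36, 30) = 30
Waiting-time penalty: 30 × $130 = $3,900
Subtotal: $64,090 + $64,090 + $3,900 = $132,080
Attorney fees: 20% of $132,080 = $26,416
Total award: $132,080 + $26,416 = $158,496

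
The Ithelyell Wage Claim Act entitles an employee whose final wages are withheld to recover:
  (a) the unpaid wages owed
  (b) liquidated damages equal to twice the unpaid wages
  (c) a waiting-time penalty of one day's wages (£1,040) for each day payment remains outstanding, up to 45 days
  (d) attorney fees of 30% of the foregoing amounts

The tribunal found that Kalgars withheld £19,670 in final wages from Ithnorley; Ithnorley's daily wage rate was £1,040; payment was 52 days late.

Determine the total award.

Doubled: 2 × £19,670 = £39,340
Penalty days: min(52, 45) = 45
Waiting-time penalty: 45 × £1,040 = £46,800
Subtotal: £19,670 + £39,340 + £46,800 = £105,810
Attorney fees: 30% of £105,810 = £31,743
Total award: £105,810 + £31,743 = £137,553

Total award: £137,553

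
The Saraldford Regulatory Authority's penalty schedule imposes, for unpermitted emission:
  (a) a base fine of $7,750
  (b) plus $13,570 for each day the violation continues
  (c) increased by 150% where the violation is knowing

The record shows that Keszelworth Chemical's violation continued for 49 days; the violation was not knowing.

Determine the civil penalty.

Per-day component: 49 × $13,570 = $664,930
Base plus per-day: $7,750 + $664,930 = $672,680
The violation was not knowing: no 150% increase.

$672,680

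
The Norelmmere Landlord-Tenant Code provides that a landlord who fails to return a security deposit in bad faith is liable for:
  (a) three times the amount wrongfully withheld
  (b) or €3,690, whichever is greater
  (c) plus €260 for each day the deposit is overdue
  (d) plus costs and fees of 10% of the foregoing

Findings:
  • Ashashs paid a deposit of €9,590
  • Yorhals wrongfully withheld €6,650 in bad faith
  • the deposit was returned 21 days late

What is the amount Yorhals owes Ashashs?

Trebled: 3 × €6,650 = €19,950
Minimum €3,690: €19,950 meets the minimum, no increase.
Late-return penalty: 21 × €260 = €5,460
Damages plus late penalty: €19,950 + €5,460 = €25,410
Costs and fees: 10% of €25,410 = €2,541
Total recovery: €25,410 + €2,541 = €27,951

€27,951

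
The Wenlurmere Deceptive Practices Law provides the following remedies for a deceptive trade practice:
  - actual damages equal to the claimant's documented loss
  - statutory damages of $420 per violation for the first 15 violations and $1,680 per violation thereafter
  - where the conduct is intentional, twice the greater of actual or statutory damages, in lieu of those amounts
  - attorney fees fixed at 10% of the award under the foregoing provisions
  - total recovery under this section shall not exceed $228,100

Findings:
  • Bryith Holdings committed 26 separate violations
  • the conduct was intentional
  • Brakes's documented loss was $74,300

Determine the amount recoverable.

First 15 violations: 15 × $420 = $6,300
Remaining violations: (26 − 15) × $1,680 = $18,480
Statutory damages: $6,300 + $18,480 = $24,780
Greater of actual damages ($74,300) or statutory damages ($24,780): $74,300
Doubled: 2 × $74,300 = $148,600
Attorney fees: 10% of $148,600 = $14,860
Total before cap: $148,600 + $14,860 = $163,460
Cap at $228,100: $163,460 is within the cap, no reduction.

Total recovery: $163,460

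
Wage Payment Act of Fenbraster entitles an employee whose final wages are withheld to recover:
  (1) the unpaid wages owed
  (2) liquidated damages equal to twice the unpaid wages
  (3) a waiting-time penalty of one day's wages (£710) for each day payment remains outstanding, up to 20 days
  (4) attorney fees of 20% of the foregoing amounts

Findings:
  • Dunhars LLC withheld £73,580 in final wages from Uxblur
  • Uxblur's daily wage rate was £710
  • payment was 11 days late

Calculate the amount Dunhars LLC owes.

£274,260

Doubled: 2 × £73,580 = £147,160
Penalty days: min(11, 20) = 11
Waiting-time penalty: 11 × £710 = £7,810
Subtotal: £73,580 + £147,160 + £7,810 = £228,550
Attorney fees: 20% of £228,550 = £45,710
Total award: £228,550 + £45,710 = £274,260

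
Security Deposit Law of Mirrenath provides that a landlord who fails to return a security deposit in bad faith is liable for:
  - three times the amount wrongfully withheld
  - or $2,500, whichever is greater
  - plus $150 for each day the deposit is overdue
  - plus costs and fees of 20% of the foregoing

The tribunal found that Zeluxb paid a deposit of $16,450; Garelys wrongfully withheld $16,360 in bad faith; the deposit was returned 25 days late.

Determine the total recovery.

$63,396

Trebled: 3 × $16,360 = $49,080
Minimum $2,500: $49,080 meets the minimum, no increase.
Late-return penalty: 25 × $150 = $3,750
Damages plus late penalty: $49,080 + $3,750 = $52,830
Costs and fees: 20% of $52,830 = $10,566
Total recovery: $52,830 + $10,566 = $63,396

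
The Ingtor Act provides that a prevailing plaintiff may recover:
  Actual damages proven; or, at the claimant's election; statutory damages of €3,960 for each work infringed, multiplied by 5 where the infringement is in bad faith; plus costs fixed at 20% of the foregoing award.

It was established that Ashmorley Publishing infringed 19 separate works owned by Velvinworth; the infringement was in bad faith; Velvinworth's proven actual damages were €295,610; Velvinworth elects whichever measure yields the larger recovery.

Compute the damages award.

Statutory damages: 19 × €3,960 = €75,240
Multiplied by 5: 5 × €75,240 = €376,200
Greater of actual damages (€295,610) or enhanced statutory damages (€376,200): €376,200
Costs: 20% of €376,200 = €75,240
Award plus costs: €376,200 + €75,240 = €451,440

€451,440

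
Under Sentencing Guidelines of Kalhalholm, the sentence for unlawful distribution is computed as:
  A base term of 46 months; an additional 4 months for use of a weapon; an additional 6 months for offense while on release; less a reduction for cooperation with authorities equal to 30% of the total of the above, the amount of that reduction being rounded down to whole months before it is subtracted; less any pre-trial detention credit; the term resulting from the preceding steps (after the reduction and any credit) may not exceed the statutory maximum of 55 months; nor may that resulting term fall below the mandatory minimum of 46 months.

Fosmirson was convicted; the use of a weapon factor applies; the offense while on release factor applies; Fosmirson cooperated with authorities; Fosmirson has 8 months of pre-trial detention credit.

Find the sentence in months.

46 months

Use of a weapon enhancement: +4 months
Offense while on release enhancement: +6 months
Adjusted term: 46 months + 4 months + 6 months = 56 months
Cooperation with authorities reduction: 30% of 56 months = 16 months (rounded down)
After reduction: 56 − 16 = 40 months
Less pre-trial detention credit: 40 months − 8 months = 32 months
Cap at 55 months: 32 months is within the cap, no reduction.
Minimum 46 months: 32 months is below the minimum → 46 months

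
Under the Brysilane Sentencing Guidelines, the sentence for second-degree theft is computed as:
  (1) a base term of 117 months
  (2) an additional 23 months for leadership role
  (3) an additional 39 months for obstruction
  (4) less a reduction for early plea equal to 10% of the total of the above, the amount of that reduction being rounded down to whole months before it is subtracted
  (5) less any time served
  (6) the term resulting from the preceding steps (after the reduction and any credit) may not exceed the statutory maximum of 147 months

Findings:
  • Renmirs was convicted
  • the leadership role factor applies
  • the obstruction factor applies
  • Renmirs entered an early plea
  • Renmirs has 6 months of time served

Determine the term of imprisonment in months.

147 months

Leadership role enhancement: +23 months
Obstruction enhancement: +39 months
Adjusted term: 117 months + 23 months + 39 months = 179 months
Early plea reduction: 10% of 179 months = 17 months (rounded down)
After reduction: 179 − 17 = 162 months
Less time served: 162 months − 6 months = 156 months
Cap at 147 months: 156 months exceeds the cap → 147 months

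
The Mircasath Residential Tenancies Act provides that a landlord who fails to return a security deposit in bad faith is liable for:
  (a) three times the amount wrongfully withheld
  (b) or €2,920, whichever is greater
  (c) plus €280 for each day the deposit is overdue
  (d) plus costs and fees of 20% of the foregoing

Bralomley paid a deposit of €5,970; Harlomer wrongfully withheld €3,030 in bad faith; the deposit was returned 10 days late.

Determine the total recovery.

€14,268

Trebled: 3 × €3,030 = €9,090
Minimum €2,920: €9,090 meets the minimum, no increase.
Late-return penalty: 10 × €280 = €2,800
Damages plus late penalty: €9,090 + €2,800 = €11,890
Costs and fees: 20% of €11,890 = €2,378
Total recovery: €11,890 + €2,378 = €14,268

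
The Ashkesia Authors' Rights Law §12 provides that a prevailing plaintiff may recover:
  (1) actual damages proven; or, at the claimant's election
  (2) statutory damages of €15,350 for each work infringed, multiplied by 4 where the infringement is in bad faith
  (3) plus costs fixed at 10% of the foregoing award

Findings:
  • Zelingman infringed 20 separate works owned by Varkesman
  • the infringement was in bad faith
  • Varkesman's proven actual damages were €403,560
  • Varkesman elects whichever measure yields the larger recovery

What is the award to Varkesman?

€1,350,800

Statutory damages: 20 × €15,350 = €307,000
Multiplied by 4: 4 × €307,000 = €1,228,000
Greater of actual damages (€403,560) or enhanced statutory damages (€1,228,000): €1,228,000
Costs: 10% of €1,228,000 = €122,800
Award plus costs: €1,228,000 + €122,800 = €1,350,800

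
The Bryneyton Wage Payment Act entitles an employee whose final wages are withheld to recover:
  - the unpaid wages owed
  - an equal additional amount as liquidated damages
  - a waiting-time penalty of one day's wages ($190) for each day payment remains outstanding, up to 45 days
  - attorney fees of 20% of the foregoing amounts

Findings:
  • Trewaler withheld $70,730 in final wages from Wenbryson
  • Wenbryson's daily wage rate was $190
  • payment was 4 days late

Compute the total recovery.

Liquidated damages (equal amount): $70,730
Penalty days: min(4, 45) = 4
Waiting-time penalty: 4 × $190 = $760
Subtotal: $70,730 + $70,730 + $760 = $142,220
Attorney fees: 20% of $142,220 = $28,444
Total award: $142,220 + $28,444 = $170,664

$170,664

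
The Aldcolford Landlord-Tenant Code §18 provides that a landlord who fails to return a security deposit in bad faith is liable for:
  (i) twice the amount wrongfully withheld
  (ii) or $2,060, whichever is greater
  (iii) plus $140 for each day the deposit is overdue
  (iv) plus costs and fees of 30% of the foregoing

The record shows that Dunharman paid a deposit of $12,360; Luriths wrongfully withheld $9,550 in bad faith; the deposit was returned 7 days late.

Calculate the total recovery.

Doubled: 2 × $9,550 = $19,100
Minimum $2,060: $19,100 meets the minimum, no increase.
Late-return penalty: 7 × $140 = $980
Damages plus late penalty: $19,100 + $980 = $20,080
Costs and fees: 30% of $20,080 = $6,024
Total recovery: $20,080 + $6,024 = $26,104

$26,104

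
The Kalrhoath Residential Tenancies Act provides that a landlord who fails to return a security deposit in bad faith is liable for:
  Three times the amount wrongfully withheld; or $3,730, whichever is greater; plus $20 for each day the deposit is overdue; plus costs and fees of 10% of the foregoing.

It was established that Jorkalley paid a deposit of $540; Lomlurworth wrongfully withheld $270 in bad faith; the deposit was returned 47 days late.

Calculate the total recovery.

Trebled: 3 × $270 = $810
Minimum $3,730: $810 is below the minimum → $3,730
Late-return penalty: 47 × $20 = $940
Damages plus late penalty: $3,730 + $940 = $4,670
Costs and fees: 10% of $4,670 = $467
Total recovery: $4,670 + $467 = $5,137

Recovery: $5,137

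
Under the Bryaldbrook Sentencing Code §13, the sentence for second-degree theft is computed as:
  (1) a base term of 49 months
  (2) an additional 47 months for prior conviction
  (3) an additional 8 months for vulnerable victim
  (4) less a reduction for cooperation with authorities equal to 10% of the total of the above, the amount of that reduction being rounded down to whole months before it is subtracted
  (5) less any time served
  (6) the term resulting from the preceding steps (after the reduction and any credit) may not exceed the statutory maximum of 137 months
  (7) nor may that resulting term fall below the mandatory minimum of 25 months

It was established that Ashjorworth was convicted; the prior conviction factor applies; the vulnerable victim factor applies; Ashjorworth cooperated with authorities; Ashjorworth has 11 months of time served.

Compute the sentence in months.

Prior conviction enhancement: +47 months
Vulnerable victim enhancement: +8 months
Adjusted term: 49 months + 47 months + 8 months = 104 months
Cooperation with authorities reduction: 10% of 104 months = 10 months (rounded down)
After reduction: 104 − 10 = 94 months
Less time served: 94 months − 11 months = 83 months
Cap at 137 months: 83 months is within the cap, no reduction.
Minimum 25 months: 83 months meets the minimum, no increase.

Sentence: 83 months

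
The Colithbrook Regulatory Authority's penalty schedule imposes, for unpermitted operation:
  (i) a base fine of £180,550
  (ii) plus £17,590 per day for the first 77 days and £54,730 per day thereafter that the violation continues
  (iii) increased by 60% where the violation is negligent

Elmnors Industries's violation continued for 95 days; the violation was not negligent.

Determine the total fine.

£2,520,120

First 77 days: 77 × £17,590 = £1,354,430
Remaining days: (95 − 77) × £54,730 = £985,140
Per-day component: £1,354,430 + £985,140 = £2,339,570
Base plus per-day: £180,550 + £2,339,570 = £2,520,120
The violation was not negligent: no 60% increase.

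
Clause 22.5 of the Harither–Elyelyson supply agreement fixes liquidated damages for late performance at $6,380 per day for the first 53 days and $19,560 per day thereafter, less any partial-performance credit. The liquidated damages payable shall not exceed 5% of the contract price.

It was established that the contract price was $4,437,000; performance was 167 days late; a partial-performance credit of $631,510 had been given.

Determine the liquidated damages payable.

First 53 days: 53 × $6,380 = $338,140
Remaining days: (167 − 53) × $19,560 = $2,229,840
Accrued per-day damages: $338,140 + $2,229,840 = $2,567,980
Less partial-performance credit: $2,567,980 − $631,510 = $1,936,470
Cap: 5% of $4,437,000 = $221,850
Cap at $221,850: $1,936,470 exceeds the cap → $221,850

$221,850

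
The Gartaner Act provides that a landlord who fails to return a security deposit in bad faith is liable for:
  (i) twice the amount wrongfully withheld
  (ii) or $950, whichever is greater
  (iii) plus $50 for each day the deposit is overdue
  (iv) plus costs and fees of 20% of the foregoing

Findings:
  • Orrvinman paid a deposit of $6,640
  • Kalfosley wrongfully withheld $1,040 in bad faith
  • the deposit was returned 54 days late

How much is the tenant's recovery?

Doubled: 2 × $1,040 = $2,080
Minimum $950: $2,080 meets the minimum, no increase.
Late-return penalty: 54 × $50 = $2,700
Damages plus late penalty: $2,080 + $2,700 = $4,780
Costs and fees: 20% of $4,780 = $956
Total recovery: $4,780 + $956 = $5,736

$5,736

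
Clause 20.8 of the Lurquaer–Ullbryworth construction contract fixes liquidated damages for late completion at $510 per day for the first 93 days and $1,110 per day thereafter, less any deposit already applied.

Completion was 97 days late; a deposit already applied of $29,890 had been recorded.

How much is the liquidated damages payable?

First 93 days: 93 × $510 = $47,430
Remaining days: (97 − 93) × $1,110 = $4,440
Accrued per-day damages: $47,430 + $4,440 = $51,870
Less deposit already applied: $51,870 − $29,890 = $21,980

$21,980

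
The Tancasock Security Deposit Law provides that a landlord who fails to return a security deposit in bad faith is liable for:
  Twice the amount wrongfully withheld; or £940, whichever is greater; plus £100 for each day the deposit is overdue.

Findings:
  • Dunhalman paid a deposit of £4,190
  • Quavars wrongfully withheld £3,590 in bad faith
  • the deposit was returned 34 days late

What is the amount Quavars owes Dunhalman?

£10,580

Doubled: 2 × £3,590 = £7,180
Minimum £940: £7,180 meets the minimum, no increase.
Late-return penalty: 34 × £100 = £3,400
Damages plus late penalty: £7,180 + £3,400 = £10,580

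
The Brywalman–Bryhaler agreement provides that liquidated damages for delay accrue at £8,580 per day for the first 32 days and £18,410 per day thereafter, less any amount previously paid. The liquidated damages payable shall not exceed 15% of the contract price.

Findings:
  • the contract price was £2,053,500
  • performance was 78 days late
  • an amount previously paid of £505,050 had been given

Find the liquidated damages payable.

First 32 days: 32 × £8,580 = £274,560
Remaining days: (78 − 32) × £18,410 = £846,860
Accrued per-day damages: £274,560 + £846,860 = £1,121,420
Less amount previously paid: £1,121,420 − £505,050 = £616,370
Cap: 15% of £2,053,500 = £308,025
Cap at £308,025: £616,370 exceeds the cap → £308,025

£308,025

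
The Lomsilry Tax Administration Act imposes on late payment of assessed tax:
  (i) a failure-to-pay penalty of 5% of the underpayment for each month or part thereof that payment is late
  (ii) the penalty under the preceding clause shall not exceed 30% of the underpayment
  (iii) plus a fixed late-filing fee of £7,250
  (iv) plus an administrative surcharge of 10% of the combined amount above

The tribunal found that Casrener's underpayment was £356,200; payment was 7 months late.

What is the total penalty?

£125,521

Accrued rate: 5% × 7 = 35%, capped at 30% → 30%
Failure-to-pay penalty: 30% of £356,200 = £106,860
Penalty before surcharge: £106,860 + £7,250 = £114,110
Administrative surcharge: 10% of £114,110 = £11,411
Total penalty: £114,110 + £11,411 = £125,521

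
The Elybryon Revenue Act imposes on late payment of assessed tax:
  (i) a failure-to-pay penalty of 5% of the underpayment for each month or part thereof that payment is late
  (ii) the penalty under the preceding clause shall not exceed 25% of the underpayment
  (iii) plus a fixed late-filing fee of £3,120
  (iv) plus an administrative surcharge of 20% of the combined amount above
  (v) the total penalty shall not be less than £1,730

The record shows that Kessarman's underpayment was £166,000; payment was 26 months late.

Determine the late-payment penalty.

£53,544

Accrued rate: 5% × 26 = 130%, capped at 25% → 25%
Failure-to-pay penalty: 25% of £166,000 = £41,500
Penalty before surcharge: £41,500 + £3,120 = £44,620
Administrative surcharge: 20% of £44,620 = £8,924
Total penalty: £44,620 + £8,924 = £53,544
Minimum £1,730: £53,544 meets the minimum, no increase.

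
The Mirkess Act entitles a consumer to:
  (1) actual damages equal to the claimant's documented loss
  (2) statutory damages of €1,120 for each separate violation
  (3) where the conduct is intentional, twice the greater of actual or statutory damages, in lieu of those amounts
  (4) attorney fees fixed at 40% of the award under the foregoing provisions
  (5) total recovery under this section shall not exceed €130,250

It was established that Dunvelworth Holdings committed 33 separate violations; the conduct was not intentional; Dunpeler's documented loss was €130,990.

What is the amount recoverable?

€130,250

Statutory damages: 33 × €1,120 = €36,960
Conduct not intentional: the in-lieu enhancement does not apply.
Actual plus statutory damages: €130,990 + €36,960 = €167,950
Attorney fees: 40% of €167,950 = €67,180
Total before cap: €167,950 + €67,180 = €235,130
Cap at €130,250: €235,130 exceeds the cap → €130,250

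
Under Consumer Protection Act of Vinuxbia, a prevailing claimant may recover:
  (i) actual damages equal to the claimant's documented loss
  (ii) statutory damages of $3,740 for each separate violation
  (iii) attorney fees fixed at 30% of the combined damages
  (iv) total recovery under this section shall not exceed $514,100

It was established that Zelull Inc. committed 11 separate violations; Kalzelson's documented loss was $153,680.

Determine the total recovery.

Statutory damages: 11 × $3,740 = $41,140
Combined damages: $153,680 + $41,140 = $194,820
Attorney fees: 30% of $194,820 = $58,446
Total before cap: $194,820 + $58,446 = $253,266
Cap at $514,100: $253,266 is within the cap, no reduction.

Total recovery: $253,266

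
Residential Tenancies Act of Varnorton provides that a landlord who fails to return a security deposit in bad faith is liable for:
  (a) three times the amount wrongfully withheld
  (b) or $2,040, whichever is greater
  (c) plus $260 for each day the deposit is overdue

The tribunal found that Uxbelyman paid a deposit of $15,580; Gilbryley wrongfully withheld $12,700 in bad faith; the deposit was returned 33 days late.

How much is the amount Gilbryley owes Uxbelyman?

Trebled: 3 × $12,700 = $38,100
Minimum $2,040: $38,100 meets the minimum, no increase.
Late-return penalty: 33 × $260 = $8,580
Damages plus late penalty: $38,100 + $8,580 = $46,680

$46,680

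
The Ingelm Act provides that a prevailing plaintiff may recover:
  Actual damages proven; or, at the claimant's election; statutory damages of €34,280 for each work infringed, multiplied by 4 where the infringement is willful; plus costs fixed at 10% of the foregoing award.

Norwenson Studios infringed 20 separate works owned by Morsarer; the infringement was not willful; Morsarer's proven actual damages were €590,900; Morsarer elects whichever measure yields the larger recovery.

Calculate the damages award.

Statutory damages: 20 × €34,280 = €685,600
Infringement not willful: no ×4 enhancement.
Greater of actual damages (€590,900) or statutory damages (€685,600): €685,600
Costs: 10% of €685,600 = €68,560
Award plus costs: €685,600 + €68,560 = €754,160

Award: €754,160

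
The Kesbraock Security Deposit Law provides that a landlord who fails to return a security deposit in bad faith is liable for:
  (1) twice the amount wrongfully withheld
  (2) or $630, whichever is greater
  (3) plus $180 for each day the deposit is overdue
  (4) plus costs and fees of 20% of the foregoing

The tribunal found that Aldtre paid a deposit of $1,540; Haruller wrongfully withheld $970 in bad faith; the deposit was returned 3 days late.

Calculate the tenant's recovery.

Doubled: 2 × $970 = $1,940
Minimum $630: $1,940 meets the minimum, no increase.
Late-return penalty: 3 × $180 = $540
Damages plus late penalty: $1,940 + $540 = $2,480
Costs and fees: 20% of $2,480 = $496
Total recovery: $2,480 + $496 = $2,976

$2,976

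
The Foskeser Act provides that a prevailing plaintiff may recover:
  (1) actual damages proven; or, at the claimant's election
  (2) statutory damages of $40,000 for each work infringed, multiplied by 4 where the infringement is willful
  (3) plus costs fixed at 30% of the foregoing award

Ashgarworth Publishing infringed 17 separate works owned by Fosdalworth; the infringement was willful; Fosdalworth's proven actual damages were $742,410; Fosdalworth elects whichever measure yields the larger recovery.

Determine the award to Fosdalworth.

Statutory damages: 17 × $40,000 = $680,000
Multiplied by 4: 4 × $680,000 = $2,720,000
Greater of actual damages ($742,410) or enhanced statutory damages ($2,720,000): $2,720,000
Costs: 30% of $2,720,000 = $816,000
Award plus costs: $2,720,000 + $816,000 = $3,536,000

$3,536,000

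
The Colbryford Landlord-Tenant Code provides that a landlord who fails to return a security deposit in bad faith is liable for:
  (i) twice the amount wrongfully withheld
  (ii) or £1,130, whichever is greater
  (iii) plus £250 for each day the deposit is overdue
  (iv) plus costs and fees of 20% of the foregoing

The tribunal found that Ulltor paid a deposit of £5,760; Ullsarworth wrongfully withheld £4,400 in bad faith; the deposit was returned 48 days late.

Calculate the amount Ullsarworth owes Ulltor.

Doubled: 2 × £4,400 = £8,800
Minimum £1,130: £8,800 meets the minimum, no increase.
Late-return penalty: 48 × £250 = £12,000
Damages plus late penalty: £8,800 + £12,000 = £20,800
Costs and fees: 20% of £20,800 = £4,160
Total recovery: £20,800 + £4,160 = £24,960

£24,960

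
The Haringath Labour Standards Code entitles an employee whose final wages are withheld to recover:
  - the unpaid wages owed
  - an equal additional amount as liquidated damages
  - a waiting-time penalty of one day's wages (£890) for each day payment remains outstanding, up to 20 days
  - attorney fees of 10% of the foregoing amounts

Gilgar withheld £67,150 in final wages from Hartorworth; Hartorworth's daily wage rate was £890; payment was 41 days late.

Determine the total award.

Liquidated damages (equal amount): £67,150
Penalty days: min(41, 20) = 20
Waiting-time penalty: 20 × £890 = £17,800
Subtotal: £67,150 + £67,150 + £17,800 = £152,100
Attorney fees: 10% of £152,100 = £15,210
Total award: £152,100 + £15,210 = £167,310

Total award: £167,310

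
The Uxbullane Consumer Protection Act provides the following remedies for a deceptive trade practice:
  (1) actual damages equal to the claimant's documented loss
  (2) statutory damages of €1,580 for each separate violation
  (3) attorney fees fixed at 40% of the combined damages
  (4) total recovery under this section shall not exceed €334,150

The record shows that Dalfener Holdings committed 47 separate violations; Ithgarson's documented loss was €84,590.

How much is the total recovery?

Statutory damages: 47 × €1,580 = €74,260
Combined damages: €84,590 + €74,260 = €158,850
Attorney fees: 40% of €158,850 = €63,540
Total before cap: €158,850 + €63,540 = €222,390
Cap at €334,150: €222,390 is within the cap, no reduction.

€222,390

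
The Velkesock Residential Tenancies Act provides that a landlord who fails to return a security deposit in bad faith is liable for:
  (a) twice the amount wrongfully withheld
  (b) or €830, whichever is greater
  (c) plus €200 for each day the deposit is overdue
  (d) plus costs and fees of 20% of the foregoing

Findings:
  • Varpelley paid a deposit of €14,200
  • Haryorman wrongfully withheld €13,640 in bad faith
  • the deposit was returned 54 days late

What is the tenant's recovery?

Doubled: 2 × €13,640 = €27,280
Minimum €830: €27,280 meets the minimum, no increase.
Late-return penalty: 54 × €200 = €10,800
Damages plus late penalty: €27,280 + €10,800 = €38,080
Costs and fees: 20% of €38,080 = €7,616
Total recovery: €38,080 + €7,616 = €45,696

€45,696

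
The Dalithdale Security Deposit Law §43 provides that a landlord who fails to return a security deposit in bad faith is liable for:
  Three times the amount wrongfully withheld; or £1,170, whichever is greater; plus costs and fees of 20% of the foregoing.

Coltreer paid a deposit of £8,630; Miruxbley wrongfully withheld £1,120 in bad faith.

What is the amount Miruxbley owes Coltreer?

£4,032

Trebled: 3 × £1,120 = £3,360
Minimum £1,170: £3,360 meets the minimum, no increase.
Costs and fees: 20% of £3,360 = £672
Total recovery: £3,360 + £672 = £4,032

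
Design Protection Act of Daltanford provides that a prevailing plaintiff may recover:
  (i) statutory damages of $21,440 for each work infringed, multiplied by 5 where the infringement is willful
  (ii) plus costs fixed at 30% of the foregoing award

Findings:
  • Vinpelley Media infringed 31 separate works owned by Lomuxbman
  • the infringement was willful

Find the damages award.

$4,320,160

Statutory damages: 31 × $21,440 = $664,640
Multiplied by 5: 5 × $664,640 = $3,323,200
Costs: 30% of $3,323,200 = $996,960
Award plus costs: $3,323,200 + $996,960 = $4,320,160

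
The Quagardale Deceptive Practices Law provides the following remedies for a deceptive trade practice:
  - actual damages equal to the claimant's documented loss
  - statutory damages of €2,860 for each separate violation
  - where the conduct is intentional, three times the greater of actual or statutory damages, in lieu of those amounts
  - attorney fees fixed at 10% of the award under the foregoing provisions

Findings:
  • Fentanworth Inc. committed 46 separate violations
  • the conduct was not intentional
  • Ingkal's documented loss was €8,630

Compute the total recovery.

Statutory damages: 46 × €2,860 = €131,560
Conduct not intentional: the in-lieu enhancement does not apply.
Actual plus statutory damages: €8,630 + €131,560 = €140,190
Attorney fees: 10% of €140,190 = €14,019
Total recovery: €140,190 + €14,019 = €154,209

Total recovery: €154,209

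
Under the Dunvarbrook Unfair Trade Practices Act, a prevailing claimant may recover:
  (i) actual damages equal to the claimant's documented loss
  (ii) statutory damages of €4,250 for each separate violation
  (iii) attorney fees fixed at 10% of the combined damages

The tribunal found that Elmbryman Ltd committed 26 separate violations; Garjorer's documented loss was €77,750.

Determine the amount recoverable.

€207,075

Statutory damages: 26 × €4,250 = €110,500
Combined damages: €77,750 + €110,500 = €188,250
Attorney fees: 10% of €188,250 = €18,825
Total recovery: €188,250 + €18,825 = €207,075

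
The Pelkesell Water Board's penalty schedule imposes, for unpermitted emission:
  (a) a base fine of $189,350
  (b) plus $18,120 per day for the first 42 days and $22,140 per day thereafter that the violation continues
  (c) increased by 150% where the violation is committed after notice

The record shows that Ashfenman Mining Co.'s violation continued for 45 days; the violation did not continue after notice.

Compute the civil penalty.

First 42 days: 42 × $18,120 = $761,040
Remaining days: (45 − 42) × $22,140 = $66,420
Per-day component: $761,040 + $66,420 = $827,460
Base plus per-day: $189,350 + $827,460 = $1,016,810
The violation did not continue after notice: no 150% increase.

$1,016,810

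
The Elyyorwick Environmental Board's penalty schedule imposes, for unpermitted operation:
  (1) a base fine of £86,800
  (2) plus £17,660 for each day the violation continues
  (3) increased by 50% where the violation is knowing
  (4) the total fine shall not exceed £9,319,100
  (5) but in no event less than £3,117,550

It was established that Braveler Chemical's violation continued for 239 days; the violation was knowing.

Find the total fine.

£6,461,310

Per-day component: 239 × £17,660 = £4,220,740
Base plus per-day: £86,800 + £4,220,740 = £4,307,540
Enhancement: 50% of £4,307,540 = £2,153,770
Enhanced fine: £4,307,540 + £2,153,770 = £6,461,310
Cap at £9,319,100: £6,461,310 is within the cap, no reduction.
Minimum £3,117,550: £6,461,310 meets the minimum, no increase.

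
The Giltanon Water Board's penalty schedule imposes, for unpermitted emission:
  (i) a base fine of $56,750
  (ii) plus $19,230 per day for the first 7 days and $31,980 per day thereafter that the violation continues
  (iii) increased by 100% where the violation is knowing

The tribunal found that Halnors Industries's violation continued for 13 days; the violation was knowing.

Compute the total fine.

Civil penalty: $766,480

First 7 days: 7 × $19,230 = $134,610
Remaining days: (13 − 7) × $31,980 = $191,880
Per-day component: $134,610 + $191,880 = $326,490
Base plus per-day: $56,750 + $326,490 = $383,240
Enhancement: 100% of $383,240 = $383,240
Enhanced fine: $383,240 + $383,240 = $766,480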